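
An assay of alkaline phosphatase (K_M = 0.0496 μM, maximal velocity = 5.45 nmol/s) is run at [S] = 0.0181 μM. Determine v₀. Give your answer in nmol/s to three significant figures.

v = Vmax·[S]/(Km + [S]) = 5.45 × 0.0181 / (0.0496 + 0.0181)
  = 0.09865 / 0.06770 = 1.46 nmol/s.

1.46 nmol/s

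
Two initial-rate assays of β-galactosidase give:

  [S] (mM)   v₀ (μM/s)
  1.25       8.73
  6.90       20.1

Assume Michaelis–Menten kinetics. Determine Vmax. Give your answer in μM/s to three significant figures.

In reciprocal form, 1/v = (Km/Vmax)·(1/[S]) + 1/Vmax. The two points give (1/[S], 1/v) = (0.8000, 0.1145) and (0.1449, 0.04975).
Slope = (0.1145 − 0.04975)/(0.8000 − 0.1449) = 0.09891; intercept = 0.1145 − 0.09891×0.8000 = 0.03542.
Vmax = 1/intercept = 28.2 μM/s; Km = slope × Vmax = 0.09891 × 28.2 = 2.79 mM.

28.2 μM/s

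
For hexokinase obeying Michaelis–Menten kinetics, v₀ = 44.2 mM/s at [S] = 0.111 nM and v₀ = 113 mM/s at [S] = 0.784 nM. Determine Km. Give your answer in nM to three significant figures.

0.271 nM

From v = Vmax[S]/(Km+[S]), each point gives Vmax = v(Km+[S])/[S].
Equating: 44.2(Km+0.111)/0.111 = 113(Km+0.784)/0.784.
398.2·Km + 44.2 = 144.1·Km + 113, so (398.2 − 144.1)·Km = 113 − 44.2.
Km = 68.80/254.1 = 0.271 nM; then Vmax = 44.2(0.271+0.111)/0.111 = 152 mM/s.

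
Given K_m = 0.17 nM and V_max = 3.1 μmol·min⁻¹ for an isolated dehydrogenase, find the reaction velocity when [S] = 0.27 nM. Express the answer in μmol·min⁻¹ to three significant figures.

[S]/(Km+[S]) = 0.27/0.4400 = 0.6136, the fractional saturation.
v = 0.6136 × Vmax = 0.6136 × 3.1 = 1.90 μmol·min⁻¹.

1.90 μmol·min⁻¹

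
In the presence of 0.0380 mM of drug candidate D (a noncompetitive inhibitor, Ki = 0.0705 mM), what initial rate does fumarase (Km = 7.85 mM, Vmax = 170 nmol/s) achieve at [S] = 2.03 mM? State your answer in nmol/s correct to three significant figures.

With α = 1 + [I]/Ki = 1 + 0.0380/0.0705 = 1.539, the noncompetitive rate law is v = (Vmax/α)·[S] / (Km + [S]).
v = (170/1.539)×2.03 / (7.85 + 2.03) = 224.2/9.880 = 22.7 nmol/s.

22.7 nmol/s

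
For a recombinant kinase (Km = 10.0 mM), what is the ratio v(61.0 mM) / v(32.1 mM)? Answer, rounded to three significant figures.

The fractional saturations are [S]/(Km+[S]) = 32.1/42.10 = 0.7625 and 61.0/71.00 = 0.8592.
v₂/v₁ is just their ratio: 0.8592/0.7625 = 1.13.

1.13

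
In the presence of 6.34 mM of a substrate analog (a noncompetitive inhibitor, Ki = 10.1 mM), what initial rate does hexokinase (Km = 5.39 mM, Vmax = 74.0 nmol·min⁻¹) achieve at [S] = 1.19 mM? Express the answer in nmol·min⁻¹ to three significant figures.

8.22 nmol·min⁻¹

α = 1 + [I]/Ki = 1 + 6.34/10.1 = 1.628.
For a noncompetitive inhibitor, Vmax is reduced to Vmax/α while Km is unchanged: Km,app = 5.39 mM, Vmax,app = 45.5 nmol·min⁻¹.
v = Vmax,app·[S]/(Km,app + [S]) = 45.5 × 1.19/(5.39 + 1.19) = 8.22 nmol·min⁻¹.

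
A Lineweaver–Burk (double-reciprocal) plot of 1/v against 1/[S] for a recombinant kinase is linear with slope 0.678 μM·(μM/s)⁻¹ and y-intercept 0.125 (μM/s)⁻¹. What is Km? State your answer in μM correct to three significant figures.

y-intercept = 1/Vmax ⇒ Vmax = 8.00 μM/s; slope = Km/Vmax ⇒ Km = slope × Vmax.
Km = 0.678 × 8.00 = 5.42 μM.

5.42 μM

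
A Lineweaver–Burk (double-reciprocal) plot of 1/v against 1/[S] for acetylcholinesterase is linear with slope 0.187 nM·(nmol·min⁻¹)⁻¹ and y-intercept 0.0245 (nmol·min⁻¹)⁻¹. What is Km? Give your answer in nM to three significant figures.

y-intercept = 1/Vmax ⇒ Vmax = 40.8 nmol·min⁻¹; slope = Km/Vmax ⇒ Km = slope × Vmax.
Km = 0.187 × 40.8 = 7.63 nM.

7.63 nM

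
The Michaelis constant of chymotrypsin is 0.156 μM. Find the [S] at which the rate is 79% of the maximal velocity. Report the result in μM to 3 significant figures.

0.587 μM

v/Vmax = [S]/(Km+[S]) = 0.79, so [S] = Km·0.79/(1 − 0.79) = 0.156 × 3.762.
[S] = 0.587 μM.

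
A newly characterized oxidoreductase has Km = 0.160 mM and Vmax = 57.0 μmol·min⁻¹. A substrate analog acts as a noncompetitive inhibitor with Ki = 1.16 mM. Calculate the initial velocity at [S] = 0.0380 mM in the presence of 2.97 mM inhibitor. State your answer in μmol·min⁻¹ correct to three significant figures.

3.07 μmol·min⁻¹

With α = 1 + [I]/Ki = 1 + 2.97/1.16 = 3.560, the noncompetitive rate law is v = (Vmax/α)·[S] / (Km + [S]).
v = (57.0/3.560)×0.0380 / (0.160 + 0.0380) = 0.6084/0.1980 = 3.07 μmol·min⁻¹.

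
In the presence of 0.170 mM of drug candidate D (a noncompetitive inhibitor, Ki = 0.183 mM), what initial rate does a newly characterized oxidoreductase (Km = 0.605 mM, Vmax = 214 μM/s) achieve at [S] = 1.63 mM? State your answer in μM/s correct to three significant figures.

α = 1 + [I]/Ki = 1 + 0.170/0.183 = 1.929.
For a noncompetitive inhibitor, Vmax is reduced to Vmax/α while Km is unchanged: Km,app = 0.605 mM, Vmax,app = 111 μM/s.
v = Vmax,app·[S]/(Km,app + [S]) = 111 × 1.63/(0.605 + 1.63) = 80.9 μM/s.

80.9 μM/s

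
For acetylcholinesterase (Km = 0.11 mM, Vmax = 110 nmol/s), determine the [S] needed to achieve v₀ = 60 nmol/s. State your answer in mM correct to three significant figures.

0.132 mM

The required fractional saturation is v/Vmax = 60/110 = 0.5455.
Then [S]/(Km+[S]) = 0.5455 ⇒ [S] = 0.11 × 0.5455/(1 − 0.5455) = 0.132 mM.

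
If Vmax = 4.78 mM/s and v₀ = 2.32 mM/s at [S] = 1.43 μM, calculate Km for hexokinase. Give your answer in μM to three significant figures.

1.52 μM

From v = Vmax[S]/(Km+[S]), Km = [S](Vmax − v)/v.
Km = 1.43 × (4.78 − 2.32) / 2.32 = 3.518/2.32 = 1.52 μM.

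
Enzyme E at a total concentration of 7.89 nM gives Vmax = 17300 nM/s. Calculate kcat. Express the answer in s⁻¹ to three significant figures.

2190 s⁻¹

kcat = Vmax/[E]total = 17300 nM/s / 7.89 nM = 2190 s⁻¹.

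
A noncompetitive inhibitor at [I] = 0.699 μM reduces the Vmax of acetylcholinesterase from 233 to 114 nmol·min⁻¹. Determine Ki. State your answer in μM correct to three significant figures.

0.670 μM

Noncompetitive: Vmax,app = Vmax/α with α = 1 + [I]/Ki.
α = Vmax/Vmax,app = 233/114 = 2.044.
Since α = 1 + [I]/Ki, [I]/Ki = 2.044 − 1 = 1.044 and Ki = 0.699/1.044 = 0.670 μM.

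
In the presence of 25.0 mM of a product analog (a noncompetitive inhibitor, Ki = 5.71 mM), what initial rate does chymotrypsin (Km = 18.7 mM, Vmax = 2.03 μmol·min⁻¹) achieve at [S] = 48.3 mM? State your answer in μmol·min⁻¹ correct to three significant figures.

0.272 μmol·min⁻¹

With α = 1 + [I]/Ki = 1 + 25.0/5.71 = 5.378, the noncompetitive rate law is v = (Vmax/α)·[S] / (Km + [S]).
v = (2.03/5.378)×48.3 / (18.7 + 48.3) = 18.23/67.00 = 0.272 μmol·min⁻¹.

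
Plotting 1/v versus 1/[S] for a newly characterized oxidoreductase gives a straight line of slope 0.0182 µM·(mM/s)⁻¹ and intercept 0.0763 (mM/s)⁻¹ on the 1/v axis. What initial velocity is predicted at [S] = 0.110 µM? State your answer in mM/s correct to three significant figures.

The y-intercept is 1/Vmax, so Vmax = 1/0.0763 = 13.1 mM/s.
The slope is Km/Vmax, so Km = 0.0182 × 13.1 = 0.239 µM.
Then v = 13.1 × 0.110/(0.239 + 0.110) = 4.14 mM/s.

4.14 mM/s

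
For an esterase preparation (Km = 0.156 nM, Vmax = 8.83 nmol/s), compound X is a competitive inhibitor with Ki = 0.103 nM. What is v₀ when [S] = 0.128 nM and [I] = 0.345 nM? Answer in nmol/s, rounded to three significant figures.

1.40 nmol/s

With α = 1 + [I]/Ki = 1 + 0.345/0.103 = 4.350, the competitive rate law is v = Vmax[S] / (αKm + [S]).
v = 8.83×0.128 / (4.350×0.156 + 0.128) = 1.130/0.8065 = 1.40 nmol/s.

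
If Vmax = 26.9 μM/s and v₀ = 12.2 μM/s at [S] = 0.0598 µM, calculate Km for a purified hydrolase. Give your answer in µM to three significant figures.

0.0721 µM

v/Vmax = 12.2/26.9 = 0.4535 = [S]/(Km+[S]).
So Km + [S] = [S]/0.4535 = 0.1319 µM, giving Km = 0.1319 − 0.0598 = 0.0721 µM.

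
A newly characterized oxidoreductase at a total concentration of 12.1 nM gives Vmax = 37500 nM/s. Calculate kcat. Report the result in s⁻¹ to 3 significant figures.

3100 s⁻¹

kcat = Vmax/[E]total = 37500 nM/s / 12.1 nM = 3100 s⁻¹.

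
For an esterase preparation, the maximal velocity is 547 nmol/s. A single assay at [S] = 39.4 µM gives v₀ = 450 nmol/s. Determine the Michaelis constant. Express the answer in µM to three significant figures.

From v = Vmax[S]/(Km+[S]), Km = [S](Vmax − v)/v.
Km = 39.4 × (547 − 450) / 450 = 3822/450 = 8.49 µM.

8.49 µM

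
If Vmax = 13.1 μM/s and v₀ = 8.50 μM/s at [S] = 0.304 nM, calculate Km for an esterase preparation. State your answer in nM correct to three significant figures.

v/Vmax = 8.50/13.1 = 0.6489 = [S]/(Km+[S]).
So Km + [S] = [S]/0.6489 = 0.4685 nM, giving Km = 0.4685 − 0.304 = 0.165 nM.

0.165 nM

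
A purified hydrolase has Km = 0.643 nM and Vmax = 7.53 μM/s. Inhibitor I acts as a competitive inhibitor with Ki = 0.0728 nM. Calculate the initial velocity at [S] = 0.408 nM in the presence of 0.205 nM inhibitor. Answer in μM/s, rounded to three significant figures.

With α = 1 + [I]/Ki = 1 + 0.205/0.0728 = 3.816, the competitive rate law is v = Vmax[S] / (αKm + [S]).
v = 7.53×0.408 / (3.816×0.643 + 0.408) = 3.072/2.862 = 1.07 μM/s.

1.07 μM/s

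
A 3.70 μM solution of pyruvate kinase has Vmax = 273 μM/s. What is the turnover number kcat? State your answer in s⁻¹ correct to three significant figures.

kcat = Vmax/[E]total = 273 μM/s / 3.70 μM = 73.8 s⁻¹.

73.8 s⁻¹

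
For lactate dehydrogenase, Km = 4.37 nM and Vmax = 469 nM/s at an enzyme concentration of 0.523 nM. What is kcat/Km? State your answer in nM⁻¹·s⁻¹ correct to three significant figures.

205 nM⁻¹·s⁻¹

kcat = Vmax/[E]total = 469/0.523 = 897 s⁻¹.
kcat/Km = 897/4.37 = 205 nM⁻¹·s⁻¹.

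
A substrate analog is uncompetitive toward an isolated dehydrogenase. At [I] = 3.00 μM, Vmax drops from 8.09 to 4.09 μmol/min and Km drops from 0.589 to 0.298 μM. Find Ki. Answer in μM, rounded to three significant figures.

Uncompetitive: Vmax,app = Vmax/α (and Km,app = Km/α) with α = 1 + [I]/Ki.
α = Vmax/Vmax,app = 8.09/4.09 = 1.978.
Since α = 1 + [I]/Ki, [I]/Ki = 1.978 − 1 = 0.9780 and Ki = 3.00/0.9780 = 3.07 μM.

3.07 μM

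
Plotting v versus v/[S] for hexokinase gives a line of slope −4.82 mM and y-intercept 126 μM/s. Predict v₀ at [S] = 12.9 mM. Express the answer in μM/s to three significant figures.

In the Eadie–Hofstee form v = Vmax − Km·(v/[S]), the slope is −Km and the intercept is Vmax, so Km = 4.82 mM and Vmax = 126 μM/s.
v = 126 × 12.9/(4.82 + 12.9) = 91.7 μM/s.

91.7 μM/s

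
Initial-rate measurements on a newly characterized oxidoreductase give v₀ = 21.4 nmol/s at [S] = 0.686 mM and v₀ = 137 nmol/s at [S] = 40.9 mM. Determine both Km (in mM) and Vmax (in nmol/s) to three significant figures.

Km = 4.15 mM; Vmax = 151 nmol/s

In reciprocal form, 1/v = (Km/Vmax)·(1/[S]) + 1/Vmax. The two points give (1/[S], 1/v) = (1.458, 0.04673) and (0.02445, 0.007299).
Slope = (0.04673 − 0.007299)/(1.458 − 0.02445) = 0.02751; intercept = 0.04673 − 0.02751×1.458 = 0.006627.
Vmax = 1/intercept = 151 nmol/s; Km = slope × Vmax = 0.02751 × 151 = 4.15 mM.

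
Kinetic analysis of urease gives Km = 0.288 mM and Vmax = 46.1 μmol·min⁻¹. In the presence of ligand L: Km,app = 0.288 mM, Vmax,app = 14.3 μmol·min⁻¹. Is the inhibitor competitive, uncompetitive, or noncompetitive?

noncompetitive

Vmax decreases (46.1 → 14.3 μmol·min⁻¹) while Km is unchanged — pure noncompetitive inhibition.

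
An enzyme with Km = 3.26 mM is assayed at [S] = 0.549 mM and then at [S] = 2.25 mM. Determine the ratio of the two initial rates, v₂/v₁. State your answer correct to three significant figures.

The fractional saturations are [S]/(Km+[S]) = 0.549/3.809 = 0.1441 and 2.25/5.510 = 0.4083.
v₂/v₁ is just their ratio: 0.4083/0.1441 = 2.83.

2.83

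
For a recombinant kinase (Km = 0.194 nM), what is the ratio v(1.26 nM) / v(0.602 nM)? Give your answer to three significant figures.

1.15

Since Vmax cancels, v₂/v₁ = [S]₂(Km+[S]₁) / [S]₁(Km+[S]₂).
= 1.26×(0.194+0.602) / (0.602×(0.194+1.26)) = 1.003/0.8753 = 1.15.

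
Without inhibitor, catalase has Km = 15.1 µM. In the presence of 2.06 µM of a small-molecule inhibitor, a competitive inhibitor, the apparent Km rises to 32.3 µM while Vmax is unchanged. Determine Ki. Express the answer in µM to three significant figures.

Competitive: Km,app = α·Km with α = 1 + [I]/Ki.
α = Km,app/Km = 32.3/15.1 = 2.139.
Ki = [I]/(α − 1) = 2.06/1.139 = 1.81 µM.

1.81 µM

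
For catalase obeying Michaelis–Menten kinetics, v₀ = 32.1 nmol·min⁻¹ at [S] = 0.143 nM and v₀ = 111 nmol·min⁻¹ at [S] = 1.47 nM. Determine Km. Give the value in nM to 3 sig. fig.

0.530 nM

In reciprocal form, 1/v = (Km/Vmax)·(1/[S]) + 1/Vmax. The two points give (1/[S], 1/v) = (6.993, 0.03115) and (0.6803, 0.009009).
Slope = (0.03115 − 0.009009)/(6.993 − 0.6803) = 0.003508; intercept = 0.03115 − 0.003508×6.993 = 0.006623.
Vmax = 1/intercept = 151 nmol·min⁻¹; Km = slope × Vmax = 0.003508 × 151 = 0.530 nM.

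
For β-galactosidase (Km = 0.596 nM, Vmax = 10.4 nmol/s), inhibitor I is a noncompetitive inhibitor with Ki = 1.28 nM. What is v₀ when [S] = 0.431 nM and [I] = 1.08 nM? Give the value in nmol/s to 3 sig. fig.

With α = 1 + [I]/Ki = 1 + 1.08/1.28 = 1.844, the noncompetitive rate law is v = (Vmax/α)·[S] / (Km + [S]).
v = (10.4/1.844)×0.431 / (0.596 + 0.431) = 2.431/1.027 = 2.37 nmol/s.

2.37 nmol/s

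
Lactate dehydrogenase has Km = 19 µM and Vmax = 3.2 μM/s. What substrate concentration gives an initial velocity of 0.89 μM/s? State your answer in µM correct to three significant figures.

7.32 µM

The required fractional saturation is v/Vmax = 0.89/3.2 = 0.2781.
Then [S]/(Km+[S]) = 0.2781 ⇒ [S] = 19 × 0.2781/(1 − 0.2781) = 7.32 µM.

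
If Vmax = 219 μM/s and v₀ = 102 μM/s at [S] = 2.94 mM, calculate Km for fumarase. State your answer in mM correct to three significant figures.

3.37 mM

From v = Vmax[S]/(Km+[S]), Km = [S](Vmax − v)/v.
Km = 2.94 × (219 − 102) / 102 = 344.0/102 = 3.37 mM.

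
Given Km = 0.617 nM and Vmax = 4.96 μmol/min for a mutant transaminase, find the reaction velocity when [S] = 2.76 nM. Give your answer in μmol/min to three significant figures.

4.05 μmol/min

v = Vmax·[S]/(Km + [S]) = 4.96 × 2.76 / (0.617 + 2.76)
  = 13.69 / 3.377 = 4.05 μmol/min.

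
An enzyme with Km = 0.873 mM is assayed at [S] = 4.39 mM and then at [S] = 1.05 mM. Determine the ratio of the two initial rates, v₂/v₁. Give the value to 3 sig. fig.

The fractional saturations are [S]/(Km+[S]) = 4.39/5.263 = 0.8341 and 1.05/1.923 = 0.5460.
v₂/v₁ is just their ratio: 0.5460/0.8341 = 0.655.

0.655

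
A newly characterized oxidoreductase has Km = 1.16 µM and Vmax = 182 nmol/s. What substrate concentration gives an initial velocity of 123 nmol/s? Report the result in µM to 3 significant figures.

Rearranging v = Vmax[S]/(Km+[S]) gives [S] = Km·v/(Vmax − v).
[S] = 1.16 × 123 / (182 − 123) = 142.7/59.00 = 2.42 µM.

2.42 µM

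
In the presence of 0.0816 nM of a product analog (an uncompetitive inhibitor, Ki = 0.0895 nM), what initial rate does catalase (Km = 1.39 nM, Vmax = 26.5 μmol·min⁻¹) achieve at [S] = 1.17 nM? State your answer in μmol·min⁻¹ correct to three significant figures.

α = 1 + [I]/Ki = 1 + 0.0816/0.0895 = 1.912.
For an uncompetitive inhibitor, both parameters are divided by α, giving Vmax/α and Km/α: Km,app = 0.727 nM, Vmax,app = 13.9 μmol·min⁻¹.
v = Vmax,app·[S]/(Km,app + [S]) = 13.9 × 1.17/(0.727 + 1.17) = 8.55 μmol·min⁻¹.

8.55 μmol·min⁻¹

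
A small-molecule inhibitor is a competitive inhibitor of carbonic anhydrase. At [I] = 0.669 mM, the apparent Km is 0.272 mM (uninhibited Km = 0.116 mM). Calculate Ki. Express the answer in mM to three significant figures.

0.497 mM

Competitive: Km,app = α·Km with α = 1 + [I]/Ki.
α = Km,app/Km = 0.272/0.116 = 2.345.
Ki = [I]/(α − 1) = 0.669/1.345 = 0.497 mM.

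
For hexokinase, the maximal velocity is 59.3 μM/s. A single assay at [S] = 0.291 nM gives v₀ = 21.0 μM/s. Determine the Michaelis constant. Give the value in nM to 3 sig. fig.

From v = Vmax[S]/(Km+[S]), Km = [S](Vmax − v)/v.
Km = 0.291 × (59.3 − 21.0) / 21.0 = 11.15/21.0 = 0.531 nM.

0.531 nM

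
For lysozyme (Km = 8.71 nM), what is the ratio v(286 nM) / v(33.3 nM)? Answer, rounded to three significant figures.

The fractional saturations are [S]/(Km+[S]) = 33.3/42.01 = 0.7927 and 286/294.7 = 0.9704.
v₂/v₁ is just their ratio: 0.9704/0.7927 = 1.22.

1.22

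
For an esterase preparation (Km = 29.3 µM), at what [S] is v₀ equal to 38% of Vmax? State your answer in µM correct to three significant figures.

18.0 µM

v/Vmax = [S]/(Km+[S]) = 0.38, so [S] = Km·0.38/(1 − 0.38) = 29.3 × 0.6129.
[S] = 18.0 µM.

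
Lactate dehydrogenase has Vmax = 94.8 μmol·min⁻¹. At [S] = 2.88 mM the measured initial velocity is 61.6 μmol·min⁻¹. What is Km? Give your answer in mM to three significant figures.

1.55 mM

v/Vmax = 61.6/94.8 = 0.6498 = [S]/(Km+[S]).
So Km + [S] = [S]/0.6498 = 4.432 mM, giving Km = 4.432 − 2.88 = 1.55 mM.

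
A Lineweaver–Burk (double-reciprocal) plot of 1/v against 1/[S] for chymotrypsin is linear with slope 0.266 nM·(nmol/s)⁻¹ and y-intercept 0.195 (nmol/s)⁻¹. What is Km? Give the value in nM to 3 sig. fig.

1.36 nM

y-intercept = 1/Vmax ⇒ Vmax = 5.13 nmol/s; slope = Km/Vmax ⇒ Km = slope × Vmax.
Km = 0.266 × 5.13 = 1.36 nM.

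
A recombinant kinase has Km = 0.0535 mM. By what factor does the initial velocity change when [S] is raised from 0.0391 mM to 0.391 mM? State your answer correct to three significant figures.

The fractional saturations are [S]/(Km+[S]) = 0.0391/0.09260 = 0.4222 and 0.391/0.4445 = 0.8796.
v₂/v₁ is just their ratio: 0.8796/0.4222 = 2.08.

2.08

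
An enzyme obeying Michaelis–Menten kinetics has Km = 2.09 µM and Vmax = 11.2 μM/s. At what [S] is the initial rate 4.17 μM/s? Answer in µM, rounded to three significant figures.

Rearranging v = Vmax[S]/(Km+[S]) gives [S] = Km·v/(Vmax − v).
[S] = 2.09 × 4.17 / (11.2 − 4.17) = 8.715/7.030 = 1.24 µM.

1.24 µM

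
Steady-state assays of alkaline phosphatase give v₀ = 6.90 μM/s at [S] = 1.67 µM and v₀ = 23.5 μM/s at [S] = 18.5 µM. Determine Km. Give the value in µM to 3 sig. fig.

In reciprocal form, 1/v = (Km/Vmax)·(1/[S]) + 1/Vmax. The two points give (1/[S], 1/v) = (0.5988, 0.1449) and (0.05405, 0.04255).
Slope = (0.1449 − 0.04255)/(0.5988 − 0.05405) = 0.1879; intercept = 0.1449 − 0.1879×0.5988 = 0.03239.
Vmax = 1/intercept = 30.9 μM/s; Km = slope × Vmax = 0.1879 × 30.9 = 5.80 µM.

5.80 µM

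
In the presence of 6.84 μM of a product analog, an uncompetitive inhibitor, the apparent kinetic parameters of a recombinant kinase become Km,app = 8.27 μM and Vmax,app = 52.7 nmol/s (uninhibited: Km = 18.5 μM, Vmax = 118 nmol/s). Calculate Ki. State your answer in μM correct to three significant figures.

Uncompetitive: Vmax,app = Vmax/α (and Km,app = Km/α) with α = 1 + [I]/Ki.
α = Vmax/Vmax,app = 118/52.7 = 2.239.
Ki = [I]/(α − 1) = 6.84/1.239 = 5.52 μM.

5.52 μM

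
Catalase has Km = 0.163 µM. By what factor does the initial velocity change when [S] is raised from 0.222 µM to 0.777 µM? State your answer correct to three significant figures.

1.43

Since Vmax cancels, v₂/v₁ = [S]₂(Km+[S]₁) / [S]₁(Km+[S]₂).
= 0.777×(0.163+0.222) / (0.222×(0.163+0.777)) = 0.2991/0.2087 = 1.43.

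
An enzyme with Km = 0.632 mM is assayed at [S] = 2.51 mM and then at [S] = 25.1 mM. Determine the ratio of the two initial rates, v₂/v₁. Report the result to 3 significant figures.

Since Vmax cancels, v₂/v₁ = [S]₂(Km+[S]₁) / [S]₁(Km+[S]₂).
= 25.1×(0.632+2.51) / (2.51×(0.632+25.1)) = 78.86/64.59 = 1.22.

1.22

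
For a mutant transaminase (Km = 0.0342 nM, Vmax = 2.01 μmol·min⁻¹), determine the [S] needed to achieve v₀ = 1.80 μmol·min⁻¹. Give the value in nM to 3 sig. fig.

0.293 nM

The required fractional saturation is v/Vmax = 1.80/2.01 = 0.8955.
Then [S]/(Km+[S]) = 0.8955 ⇒ [S] = 0.0342 × 0.8955/(1 − 0.8955) = 0.293 nM.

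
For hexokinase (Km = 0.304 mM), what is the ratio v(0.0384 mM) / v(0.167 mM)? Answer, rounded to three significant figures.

0.316

Since Vmax cancels, v₂/v₁ = [S]₂(Km+[S]₁) / [S]₁(Km+[S]₂).
= 0.0384×(0.304+0.167) / (0.167×(0.304+0.0384)) = 0.01809/0.05718 = 0.316.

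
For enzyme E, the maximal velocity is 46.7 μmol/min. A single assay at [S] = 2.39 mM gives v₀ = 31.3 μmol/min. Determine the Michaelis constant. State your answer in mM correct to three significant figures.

v/Vmax = 31.3/46.7 = 0.6702 = [S]/(Km+[S]).
So Km + [S] = [S]/0.6702 = 3.566 mM, giving Km = 3.566 − 2.39 = 1.18 mM.

1.18 mM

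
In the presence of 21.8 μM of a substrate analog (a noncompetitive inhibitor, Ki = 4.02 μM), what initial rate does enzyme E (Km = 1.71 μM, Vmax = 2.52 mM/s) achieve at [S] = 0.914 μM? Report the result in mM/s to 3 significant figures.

α = 1 + [I]/Ki = 1 + 21.8/4.02 = 6.423.
For a noncompetitive inhibitor, Vmax is reduced to Vmax/α while Km is unchanged: Km,app = 1.71 μM, Vmax,app = 0.392 mM/s.
v = Vmax,app·[S]/(Km,app + [S]) = 0.392 × 0.914/(1.71 + 0.914) = 0.137 mM/s.

0.137 mM/s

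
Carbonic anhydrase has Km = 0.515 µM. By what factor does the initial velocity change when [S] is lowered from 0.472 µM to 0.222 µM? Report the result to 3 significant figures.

The fractional saturations are [S]/(Km+[S]) = 0.472/0.9870 = 0.4782 and 0.222/0.7370 = 0.3012.
v₂/v₁ is just their ratio: 0.3012/0.4782 = 0.630.

0.630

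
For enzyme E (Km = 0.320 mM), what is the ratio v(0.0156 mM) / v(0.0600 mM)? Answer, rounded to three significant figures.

0.294

The fractional saturations are [S]/(Km+[S]) = 0.0600/0.3800 = 0.1579 and 0.0156/0.3356 = 0.04648.
v₂/v₁ is just their ratio: 0.04648/0.1579 = 0.294.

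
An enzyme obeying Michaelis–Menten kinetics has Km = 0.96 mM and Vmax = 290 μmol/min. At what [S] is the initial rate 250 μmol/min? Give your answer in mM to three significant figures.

The required fractional saturation is v/Vmax = 250/290 = 0.8621.
Then [S]/(Km+[S]) = 0.8621 ⇒ [S] = 0.96 × 0.8621/(1 − 0.8621) = 6.00 mM.

6.00 mM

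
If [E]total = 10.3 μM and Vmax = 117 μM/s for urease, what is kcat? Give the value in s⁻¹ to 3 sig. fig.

kcat = Vmax/[E]total = 117 μM/s / 10.3 μM = 11.4 s⁻¹.

11.4 s⁻¹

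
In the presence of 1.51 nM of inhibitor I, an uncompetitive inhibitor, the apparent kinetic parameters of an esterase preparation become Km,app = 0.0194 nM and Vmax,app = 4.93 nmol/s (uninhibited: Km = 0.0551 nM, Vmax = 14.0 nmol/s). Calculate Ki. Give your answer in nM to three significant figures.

Uncompetitive: Vmax,app = Vmax/α (and Km,app = Km/α) with α = 1 + [I]/Ki.
α = Vmax/Vmax,app = 14.0/4.93 = 2.840.
Since α = 1 + [I]/Ki, [I]/Ki = 2.840 − 1 = 1.840 and Ki = 1.51/1.840 = 0.821 nM.

0.821 nM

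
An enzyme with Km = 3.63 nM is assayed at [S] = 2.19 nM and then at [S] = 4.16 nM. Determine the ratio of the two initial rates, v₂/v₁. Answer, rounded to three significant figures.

The fractional saturations are [S]/(Km+[S]) = 2.19/5.820 = 0.3763 and 4.16/7.790 = 0.5340.
v₂/v₁ is just their ratio: 0.5340/0.3763 = 1.42.

1.42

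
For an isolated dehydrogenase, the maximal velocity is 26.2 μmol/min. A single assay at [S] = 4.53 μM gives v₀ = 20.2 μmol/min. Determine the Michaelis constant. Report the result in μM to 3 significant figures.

1.35 μM

v/Vmax = 20.2/26.2 = 0.7710 = [S]/(Km+[S]).
So Km + [S] = [S]/0.7710 = 5.876 μM, giving Km = 5.876 − 4.53 = 1.35 μM.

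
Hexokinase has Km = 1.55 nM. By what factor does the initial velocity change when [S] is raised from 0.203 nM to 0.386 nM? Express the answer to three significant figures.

1.72

Since Vmax cancels, v₂/v₁ = [S]₂(Km+[S]₁) / [S]₁(Km+[S]₂).
= 0.386×(1.55+0.203) / (0.203×(1.55+0.386)) = 0.6767/0.3930 = 1.72.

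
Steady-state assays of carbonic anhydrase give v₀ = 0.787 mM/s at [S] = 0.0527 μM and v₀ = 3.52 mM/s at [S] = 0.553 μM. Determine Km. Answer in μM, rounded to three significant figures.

0.319 μM

From v = Vmax[S]/(Km+[S]), each point gives Vmax = v(Km+[S])/[S].
Equating: 0.787(Km+0.0527)/0.0527 = 3.52(Km+0.553)/0.553.
14.93·Km + 0.787 = 6.365·Km + 3.52, so (14.93 − 6.365)·Km = 3.52 − 0.787.
Km = 2.733/8.568 = 0.319 μM; then Vmax = 0.787(0.319+0.0527)/0.0527 = 5.55 mM/s.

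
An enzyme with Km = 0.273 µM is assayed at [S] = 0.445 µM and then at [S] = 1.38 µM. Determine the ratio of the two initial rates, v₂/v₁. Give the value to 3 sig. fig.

The fractional saturations are [S]/(Km+[S]) = 0.445/0.7180 = 0.6198 and 1.38/1.653 = 0.8348.
v₂/v₁ is just their ratio: 0.8348/0.6198 = 1.35.

1.35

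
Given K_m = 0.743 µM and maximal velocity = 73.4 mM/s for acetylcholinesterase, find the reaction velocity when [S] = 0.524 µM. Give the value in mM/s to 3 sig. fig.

30.4 mM/s

v = Vmax·[S]/(Km + [S]) = 73.4 × 0.524 / (0.743 + 0.524)
  = 38.46 / 1.267 = 30.4 mM/s.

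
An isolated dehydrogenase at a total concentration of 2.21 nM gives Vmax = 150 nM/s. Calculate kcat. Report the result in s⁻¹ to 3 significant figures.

kcat = Vmax/[E]total = 150 nM/s / 2.21 nM = 67.9 s⁻¹.

67.9 s⁻¹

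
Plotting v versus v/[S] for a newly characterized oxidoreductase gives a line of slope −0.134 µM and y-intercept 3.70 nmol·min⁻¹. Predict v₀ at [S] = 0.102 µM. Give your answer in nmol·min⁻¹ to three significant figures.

In the Eadie–Hofstee form v = Vmax − Km·(v/[S]), the slope is −Km and the intercept is Vmax, so Km = 0.134 µM and Vmax = 3.70 nmol·min⁻¹.
v = 3.70 × 0.102/(0.134 + 0.102) = 1.60 nmol·min⁻¹.

1.60 nmol·min⁻¹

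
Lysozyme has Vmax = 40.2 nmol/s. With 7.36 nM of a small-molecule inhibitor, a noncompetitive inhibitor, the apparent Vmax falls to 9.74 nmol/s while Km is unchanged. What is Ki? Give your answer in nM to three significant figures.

Noncompetitive: Vmax,app = Vmax/α with α = 1 + [I]/Ki.
α = Vmax/Vmax,app = 40.2/9.74 = 4.127.
Since α = 1 + [I]/Ki, [I]/Ki = 4.127 − 1 = 3.127 and Ki = 7.36/3.127 = 2.35 nM.

2.35 nM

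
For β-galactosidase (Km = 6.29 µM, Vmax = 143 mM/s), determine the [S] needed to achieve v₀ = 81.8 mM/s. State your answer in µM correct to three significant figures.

Rearranging v = Vmax[S]/(Km+[S]) gives [S] = Km·v/(Vmax − v).
[S] = 6.29 × 81.8 / (143 − 81.8) = 514.5/61.20 = 8.41 µM.

8.41 µM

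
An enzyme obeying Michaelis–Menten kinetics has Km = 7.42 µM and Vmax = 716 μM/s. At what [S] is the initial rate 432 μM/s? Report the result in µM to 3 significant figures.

The required fractional saturation is v/Vmax = 432/716 = 0.6034.
Then [S]/(Km+[S]) = 0.6034 ⇒ [S] = 7.42 × 0.6034/(1 − 0.6034) = 11.3 µM.

11.3 µM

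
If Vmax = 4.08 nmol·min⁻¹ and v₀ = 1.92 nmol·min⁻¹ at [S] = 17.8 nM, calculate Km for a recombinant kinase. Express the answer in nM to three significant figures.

v/Vmax = 1.92/4.08 = 0.4706 = [S]/(Km+[S]).
So Km + [S] = [S]/0.4706 = 37.83 nM, giving Km = 37.83 − 17.8 = 20.0 nM.

20.0 nM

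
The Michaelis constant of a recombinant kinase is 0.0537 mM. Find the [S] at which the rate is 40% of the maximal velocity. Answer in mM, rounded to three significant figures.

v/Vmax = [S]/(Km+[S]) = 0.4, so [S] = Km·0.4/(1 − 0.4) = 0.0537 × 0.6667.
[S] = 0.0358 mM.

0.0358 mM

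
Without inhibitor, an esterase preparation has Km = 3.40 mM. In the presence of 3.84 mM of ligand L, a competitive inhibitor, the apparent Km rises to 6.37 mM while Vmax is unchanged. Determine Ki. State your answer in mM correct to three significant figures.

Competitive: Km,app = α·Km with α = 1 + [I]/Ki.
α = Km,app/Km = 6.37/3.40 = 1.874.
Since α = 1 + [I]/Ki, [I]/Ki = 1.874 − 1 = 0.8735 and Ki = 3.84/0.8735 = 4.40 mM.

4.40 mM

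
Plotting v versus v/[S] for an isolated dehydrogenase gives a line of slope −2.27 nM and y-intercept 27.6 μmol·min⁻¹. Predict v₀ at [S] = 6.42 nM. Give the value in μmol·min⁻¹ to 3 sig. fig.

In the Eadie–Hofstee form v = Vmax − Km·(v/[S]), the slope is −Km and the intercept is Vmax, so Km = 2.27 nM and Vmax = 27.6 μmol·min⁻¹.
v = 27.6 × 6.42/(2.27 + 6.42) = 20.4 μmol·min⁻¹.

20.4 μmol·min⁻¹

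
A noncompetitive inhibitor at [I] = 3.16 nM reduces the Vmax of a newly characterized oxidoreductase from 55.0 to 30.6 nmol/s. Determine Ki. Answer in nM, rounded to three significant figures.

3.96 nM

Noncompetitive: Vmax,app = Vmax/α with α = 1 + [I]/Ki.
α = Vmax/Vmax,app = 55.0/30.6 = 1.797.
Since α = 1 + [I]/Ki, [I]/Ki = 1.797 − 1 = 0.7974 and Ki = 3.16/0.7974 = 3.96 nM.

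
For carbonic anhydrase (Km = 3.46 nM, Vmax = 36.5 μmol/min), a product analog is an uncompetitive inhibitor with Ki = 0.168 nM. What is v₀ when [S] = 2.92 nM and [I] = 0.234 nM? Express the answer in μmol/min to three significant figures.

α = 1 + [I]/Ki = 1 + 0.234/0.168 = 2.393.
For an uncompetitive inhibitor, both parameters are divided by α, giving Vmax/α and Km/α: Km,app = 1.45 nM, Vmax,app = 15.3 μmol/min.
v = Vmax,app·[S]/(Km,app + [S]) = 15.3 × 2.92/(1.45 + 2.92) = 10.2 μmol/min.

10.2 μmol/min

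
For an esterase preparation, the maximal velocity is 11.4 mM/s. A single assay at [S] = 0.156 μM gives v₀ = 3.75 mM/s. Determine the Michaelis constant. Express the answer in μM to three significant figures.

v/Vmax = 3.75/11.4 = 0.3289 = [S]/(Km+[S]).
So Km + [S] = [S]/0.3289 = 0.4742 μM, giving Km = 0.4742 − 0.156 = 0.318 μM.

0.318 μM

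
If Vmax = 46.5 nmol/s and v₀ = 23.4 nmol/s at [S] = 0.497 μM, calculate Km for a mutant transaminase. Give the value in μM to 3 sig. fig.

From v = Vmax[S]/(Km+[S]), Km = [S](Vmax − v)/v.
Km = 0.497 × (46.5 − 23.4) / 23.4 = 11.48/23.4 = 0.491 μM.

0.491 μM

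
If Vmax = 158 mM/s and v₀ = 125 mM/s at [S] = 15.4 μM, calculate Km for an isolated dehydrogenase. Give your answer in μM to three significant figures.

4.07 μM

v/Vmax = 125/158 = 0.7911 = [S]/(Km+[S]).
So Km + [S] = [S]/0.7911 = 19.47 μM, giving Km = 19.47 − 15.4 = 4.07 μM.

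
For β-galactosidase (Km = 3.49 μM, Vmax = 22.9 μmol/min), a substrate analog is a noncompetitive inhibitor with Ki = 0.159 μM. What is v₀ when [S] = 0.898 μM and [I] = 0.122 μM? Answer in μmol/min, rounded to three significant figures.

2.65 μmol/min

With α = 1 + [I]/Ki = 1 + 0.122/0.159 = 1.767, the noncompetitive rate law is v = (Vmax/α)·[S] / (Km + [S]).
v = (22.9/1.767)×0.898 / (3.49 + 0.898) = 11.64/4.388 = 2.65 μmol/min.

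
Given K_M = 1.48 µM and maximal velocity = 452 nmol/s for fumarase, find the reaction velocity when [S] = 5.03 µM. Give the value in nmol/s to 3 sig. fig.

[S]/(Km+[S]) = 5.03/6.510 = 0.7727, the fractional saturation.
v = 0.7727 × Vmax = 0.7727 × 452 = 349 nmol/s.

349 nmol/s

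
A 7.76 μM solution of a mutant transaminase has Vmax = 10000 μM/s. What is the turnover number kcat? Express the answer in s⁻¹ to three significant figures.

1290 s⁻¹

kcat = Vmax/[E]total = 10000 μM/s / 7.76 μM = 1290 s⁻¹.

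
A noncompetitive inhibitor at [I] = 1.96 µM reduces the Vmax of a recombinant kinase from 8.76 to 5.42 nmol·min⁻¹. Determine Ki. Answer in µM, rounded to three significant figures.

3.18 µM

Noncompetitive: Vmax,app = Vmax/α with α = 1 + [I]/Ki.
α = Vmax/Vmax,app = 8.76/5.42 = 1.616.
Ki = [I]/(α − 1) = 1.96/0.6162 = 3.18 µM.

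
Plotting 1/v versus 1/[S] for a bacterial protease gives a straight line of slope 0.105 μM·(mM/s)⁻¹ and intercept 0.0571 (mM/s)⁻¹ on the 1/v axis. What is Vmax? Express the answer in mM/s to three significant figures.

17.5 mM/s

The y-intercept of a Lineweaver–Burk plot equals 1/Vmax, so Vmax = 1/0.0571 = 17.5 mM/s.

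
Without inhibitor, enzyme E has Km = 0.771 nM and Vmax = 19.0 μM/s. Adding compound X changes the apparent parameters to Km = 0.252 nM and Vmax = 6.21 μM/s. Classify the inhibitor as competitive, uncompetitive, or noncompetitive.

Both Km and Vmax decrease by the same factor (~3.06-fold) — characteristic of uncompetitive inhibition.

uncompetitive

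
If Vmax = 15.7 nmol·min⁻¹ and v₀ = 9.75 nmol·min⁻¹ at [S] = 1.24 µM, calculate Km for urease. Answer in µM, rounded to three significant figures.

0.757 µM

v/Vmax = 9.75/15.7 = 0.6210 = [S]/(Km+[S]).
So Km + [S] = [S]/0.6210 = 1.997 µM, giving Km = 1.997 − 1.24 = 0.757 µM.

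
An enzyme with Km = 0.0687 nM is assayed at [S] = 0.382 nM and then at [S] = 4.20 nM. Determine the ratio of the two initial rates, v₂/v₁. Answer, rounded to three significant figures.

The fractional saturations are [S]/(Km+[S]) = 0.382/0.4507 = 0.8476 and 4.20/4.269 = 0.9839.
v₂/v₁ is just their ratio: 0.9839/0.8476 = 1.16.

1.16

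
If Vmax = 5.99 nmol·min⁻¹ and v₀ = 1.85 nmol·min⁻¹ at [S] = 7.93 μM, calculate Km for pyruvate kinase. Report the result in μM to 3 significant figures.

From v = Vmax[S]/(Km+[S]), Km = [S](Vmax − v)/v.
Km = 7.93 × (5.99 − 1.85) / 1.85 = 32.83/1.85 = 17.7 μM.

17.7 μM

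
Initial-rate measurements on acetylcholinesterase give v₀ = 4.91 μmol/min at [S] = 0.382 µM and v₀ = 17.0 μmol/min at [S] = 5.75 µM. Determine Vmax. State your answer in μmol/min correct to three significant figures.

20.6 μmol/min

From v = Vmax[S]/(Km+[S]), each point gives Vmax = v(Km+[S])/[S].
Equating: 4.91(Km+0.382)/0.382 = 17.0(Km+5.75)/5.75.
12.85·Km + 4.91 = 2.957·Km + 17.0, so (12.85 − 2.957)·Km = 17.0 − 4.91.
Km = 12.09/9.897 = 1.22 µM; then Vmax = 4.91(1.22+0.382)/0.382 = 20.6 μmol/min.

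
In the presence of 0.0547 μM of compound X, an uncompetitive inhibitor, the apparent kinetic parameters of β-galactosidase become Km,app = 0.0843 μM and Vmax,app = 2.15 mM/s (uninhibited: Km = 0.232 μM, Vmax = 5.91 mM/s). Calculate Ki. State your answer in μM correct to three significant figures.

Uncompetitive: Vmax,app = Vmax/α (and Km,app = Km/α) with α = 1 + [I]/Ki.
α = Vmax/Vmax,app = 5.91/2.15 = 2.749.
Ki = [I]/(α − 1) = 0.0547/1.749 = 0.0313 μM.

0.0313 μM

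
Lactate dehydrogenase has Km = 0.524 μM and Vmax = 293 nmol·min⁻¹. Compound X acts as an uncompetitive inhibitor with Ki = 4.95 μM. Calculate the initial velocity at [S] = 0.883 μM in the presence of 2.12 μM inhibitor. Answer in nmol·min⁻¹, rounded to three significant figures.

145 nmol·min⁻¹

With α = 1 + [I]/Ki = 1 + 2.12/4.95 = 1.428, the uncompetitive rate law is v = (Vmax/α)·[S] / (Km/α + [S]).
v = (293/1.428)×0.883 / (0.524/1.428 + 0.883) = 181.1/1.250 = 145 nmol·min⁻¹.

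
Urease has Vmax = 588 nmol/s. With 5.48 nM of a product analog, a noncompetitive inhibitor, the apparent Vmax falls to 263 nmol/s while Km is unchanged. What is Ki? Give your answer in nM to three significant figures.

4.43 nM

Noncompetitive: Vmax,app = Vmax/α with α = 1 + [I]/Ki.
α = Vmax/Vmax,app = 588/263 = 2.236.
Since α = 1 + [I]/Ki, [I]/Ki = 2.236 − 1 = 1.236 and Ki = 5.48/1.236 = 4.43 nM.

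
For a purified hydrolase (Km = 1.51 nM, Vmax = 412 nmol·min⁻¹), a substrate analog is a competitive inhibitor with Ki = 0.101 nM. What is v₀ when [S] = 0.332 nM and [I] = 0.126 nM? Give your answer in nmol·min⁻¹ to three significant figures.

α = 1 + [I]/Ki = 1 + 0.126/0.101 = 2.248.
For a competitive inhibitor, Vmax is unchanged and the apparent Km becomes α·Km: Km,app = 3.39 nM, Vmax,app = 412 nmol·min⁻¹.
v = Vmax,app·[S]/(Km,app + [S]) = 412 × 0.332/(3.39 + 0.332) = 36.7 nmol·min⁻¹.

36.7 nmol·min⁻¹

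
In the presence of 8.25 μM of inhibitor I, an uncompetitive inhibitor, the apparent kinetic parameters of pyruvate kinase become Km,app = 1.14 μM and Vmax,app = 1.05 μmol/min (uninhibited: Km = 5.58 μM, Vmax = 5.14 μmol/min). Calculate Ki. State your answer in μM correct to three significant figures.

Uncompetitive: Vmax,app = Vmax/α (and Km,app = Km/α) with α = 1 + [I]/Ki.
α = Vmax/Vmax,app = 5.14/1.05 = 4.895.
Ki = [I]/(α − 1) = 8.25/3.895 = 2.12 μM.

2.12 μM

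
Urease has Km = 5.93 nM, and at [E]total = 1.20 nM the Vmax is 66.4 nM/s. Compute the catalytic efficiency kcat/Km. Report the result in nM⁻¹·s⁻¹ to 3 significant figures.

9.33 nM⁻¹·s⁻¹

kcat = Vmax/[E]total = 66.4/1.20 = 55.3 s⁻¹.
kcat/Km = 55.3/5.93 = 9.33 nM⁻¹·s⁻¹.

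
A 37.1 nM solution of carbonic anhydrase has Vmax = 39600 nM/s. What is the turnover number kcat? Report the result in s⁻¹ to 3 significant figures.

1070 s⁻¹

kcat = Vmax/[E]total = 39600 nM/s / 37.1 nM = 1070 s⁻¹.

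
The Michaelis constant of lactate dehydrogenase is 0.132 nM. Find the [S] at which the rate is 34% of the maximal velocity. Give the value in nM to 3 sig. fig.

0.0680 nM

v/Vmax = [S]/(Km+[S]) = 0.34, so [S] = Km·0.34/(1 − 0.34) = 0.132 × 0.5152.
[S] = 0.0680 nM.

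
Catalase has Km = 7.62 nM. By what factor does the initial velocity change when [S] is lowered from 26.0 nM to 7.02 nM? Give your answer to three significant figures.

The fractional saturations are [S]/(Km+[S]) = 26.0/33.62 = 0.7733 and 7.02/14.64 = 0.4795.
v₂/v₁ is just their ratio: 0.4795/0.7733 = 0.620.

0.620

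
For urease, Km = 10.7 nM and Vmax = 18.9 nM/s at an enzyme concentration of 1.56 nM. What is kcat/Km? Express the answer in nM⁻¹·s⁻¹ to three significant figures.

1.13 nM⁻¹·s⁻¹

kcat = Vmax/[E]total = 18.9/1.56 = 12.1 s⁻¹.
kcat/Km = 12.1/10.7 = 1.13 nM⁻¹·s⁻¹.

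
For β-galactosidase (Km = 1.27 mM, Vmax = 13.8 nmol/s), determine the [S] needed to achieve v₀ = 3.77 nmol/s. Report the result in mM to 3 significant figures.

Rearranging v = Vmax[S]/(Km+[S]) gives [S] = Km·v/(Vmax − v).
[S] = 1.27 × 3.77 / (13.8 − 3.77) = 4.788/10.03 = 0.477 mM.

0.477 mM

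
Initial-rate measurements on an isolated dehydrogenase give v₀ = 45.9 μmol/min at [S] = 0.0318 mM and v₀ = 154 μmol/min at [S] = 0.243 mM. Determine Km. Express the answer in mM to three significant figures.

In reciprocal form, 1/v = (Km/Vmax)·(1/[S]) + 1/Vmax. The two points give (1/[S], 1/v) = (31.45, 0.02179) and (4.115, 0.006494).
Slope = (0.02179 − 0.006494)/(31.45 − 4.115) = 0.0005595; intercept = 0.02179 − 0.0005595×31.45 = 0.004191.
Vmax = 1/intercept = 239 μmol/min; Km = slope × Vmax = 0.0005595 × 239 = 0.134 mM.

0.134 mM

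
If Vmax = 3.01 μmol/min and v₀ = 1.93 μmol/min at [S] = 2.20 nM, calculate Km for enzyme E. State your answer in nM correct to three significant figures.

1.23 nM

v/Vmax = 1.93/3.01 = 0.6412 = [S]/(Km+[S]).
So Km + [S] = [S]/0.6412 = 3.431 nM, giving Km = 3.431 − 2.20 = 1.23 nM.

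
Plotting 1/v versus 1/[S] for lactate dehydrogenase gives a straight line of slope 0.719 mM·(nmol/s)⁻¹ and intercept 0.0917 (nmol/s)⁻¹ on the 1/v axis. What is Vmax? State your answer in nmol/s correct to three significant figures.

The y-intercept of a Lineweaver–Burk plot equals 1/Vmax, so Vmax = 1/0.0917 = 10.9 nmol/s.

10.9 nmol/s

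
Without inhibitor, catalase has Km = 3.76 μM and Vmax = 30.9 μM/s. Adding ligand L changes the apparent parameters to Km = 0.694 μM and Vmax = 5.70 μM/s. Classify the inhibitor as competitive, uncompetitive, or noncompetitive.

uncompetitive

Both Km and Vmax decrease by the same factor (~5.42-fold) — characteristic of uncompetitive inhibition.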